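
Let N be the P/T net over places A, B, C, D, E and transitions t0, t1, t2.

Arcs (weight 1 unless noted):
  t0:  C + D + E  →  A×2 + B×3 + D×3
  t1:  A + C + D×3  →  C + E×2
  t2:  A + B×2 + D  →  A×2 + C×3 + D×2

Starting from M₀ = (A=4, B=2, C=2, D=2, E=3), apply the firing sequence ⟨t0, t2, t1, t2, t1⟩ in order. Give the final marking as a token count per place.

(A=6, B=1, C=7, D=0, E=6)

step 1: fire t0:  (A=4, B=2, C=2, D=2, E=3) → (A=6, B=5, C=1, D=4, E=2)
step 2: fire t2:  (A=6, B=5, C=1, D=4, E=2) → (A=7, B=3, C=4, D=5, E=2)
step 3: fire t1:  (A=7, B=3, C=4, D=5, E=2) → (A=6, B=3, C=4, D=2, E=4)
step 4: fire t2:  (A=6, B=3, C=4, D=2, E=4) → (A=7, B=1, C=7, D=3, E=4)
step 5: fire t1:  (A=7, B=1, C=7, D=3, E=4) → (A=6, B=1, C=7, D=0, E=6)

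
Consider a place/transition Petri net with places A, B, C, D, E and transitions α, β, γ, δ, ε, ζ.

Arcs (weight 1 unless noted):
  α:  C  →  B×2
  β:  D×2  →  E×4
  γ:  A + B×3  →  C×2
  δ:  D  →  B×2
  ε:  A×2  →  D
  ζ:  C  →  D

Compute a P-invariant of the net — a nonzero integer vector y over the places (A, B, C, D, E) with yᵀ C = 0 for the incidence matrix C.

y = (A:1, B:1, C:2, D:2, E:1)

Incidence matrix C (rows=places, cols=transitions):
        α    β    γ    δ    ε    ζ
    A   0    0   -1    0   -2    0
    B   2    0   -3    2    0    0
    C  -1    0    2    0    0   -1
    D   0   -2    0   -1    1    1
    E   0    4    0    0    0    0

Candidate y = [1, 1, 2, 2, 1]; check y·C column-wise:
  col α: 1·0 + 1·2 + 2·-1 + 2·0 + 1·0 = 0
  col β: 1·0 + 1·0 + 2·0 + 2·-2 + 1·4 = 0
  col γ: 1·-1 + 1·-3 + 2·2 + 2·0 + 1·0 = 0
  col δ: 1·0 + 1·2 + 2·0 + 2·-1 + 1·0 = 0
  col ε: 1·-2 + 1·0 + 2·0 + 2·1 + 1·0 = 0
  col ζ: 1·0 + 1·0 + 2·-1 + 2·1 + 1·0 = 0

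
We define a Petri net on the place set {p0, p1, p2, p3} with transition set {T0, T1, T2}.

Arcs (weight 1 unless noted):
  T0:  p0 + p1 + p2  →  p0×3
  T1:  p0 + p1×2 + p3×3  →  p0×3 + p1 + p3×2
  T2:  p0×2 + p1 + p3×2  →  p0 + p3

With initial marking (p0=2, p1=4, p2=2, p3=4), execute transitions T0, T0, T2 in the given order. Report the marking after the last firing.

(p0=5, p1=1, p2=0, p3=3)

step 1: fire T0:  (p0=2, p1=4, p2=2, p3=4) → (p0=4, p1=3, p2=1, p3=4)
step 2: fire T0:  (p0=4, p1=3, p2=1, p3=4) → (p0=6, p1=2, p2=0, p3=4)
step 3: fire T2:  (p0=6, p1=2, p2=0, p3=4) → (p0=5, p1=1, p2=0, p3=3)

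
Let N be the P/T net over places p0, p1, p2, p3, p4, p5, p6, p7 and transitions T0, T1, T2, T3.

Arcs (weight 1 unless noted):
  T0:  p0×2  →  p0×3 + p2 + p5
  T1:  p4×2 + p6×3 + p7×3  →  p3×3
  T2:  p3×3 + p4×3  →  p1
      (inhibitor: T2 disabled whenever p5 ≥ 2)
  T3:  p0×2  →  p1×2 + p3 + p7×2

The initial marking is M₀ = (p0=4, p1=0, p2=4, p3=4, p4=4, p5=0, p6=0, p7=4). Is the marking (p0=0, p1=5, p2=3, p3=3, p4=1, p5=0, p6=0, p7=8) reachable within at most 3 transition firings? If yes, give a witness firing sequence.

depth 0: 1 marking
depth 1: 4 markings reached so far
depth 2: 9 markings reached so far
depth 3: 15 markings reached so far
target is not among the 15 markings reachable within 3 steps

NO — not reachable within 3 firings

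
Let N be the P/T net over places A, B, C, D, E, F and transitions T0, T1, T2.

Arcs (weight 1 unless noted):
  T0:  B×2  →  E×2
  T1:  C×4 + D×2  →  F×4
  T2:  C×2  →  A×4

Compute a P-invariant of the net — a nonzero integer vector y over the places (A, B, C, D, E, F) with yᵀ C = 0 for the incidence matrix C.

Incidence matrix C (rows=places, cols=transitions):
       T0   T1   T2
    A   0    0    4
    B  -2    0    0
    C   0   -4   -2
    D   0   -2    0
    E   2    0    0
    F   0    4    0

Candidate y = [1, 0, 2, -4, 0, 0]; check y·C column-wise:
  col T0: 1·0 + 0·-2 + 2·0 + -4·0 + 0·2 = 0
  col T1: 1·0 + 2·-4 + -4·-2 + 0·4 = 0
  col T2: 1·4 + 2·-2 + -4·0 = 0

y = (A:1, B:0, C:2, D:-4, E:0, F:0)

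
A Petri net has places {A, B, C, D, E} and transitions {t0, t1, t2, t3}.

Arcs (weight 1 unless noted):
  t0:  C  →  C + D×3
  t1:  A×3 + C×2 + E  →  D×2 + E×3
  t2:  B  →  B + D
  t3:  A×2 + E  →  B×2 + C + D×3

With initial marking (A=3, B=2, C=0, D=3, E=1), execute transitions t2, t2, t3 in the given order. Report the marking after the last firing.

step 1: fire t2:  (A=3, B=2, C=0, D=3, E=1) → (A=3, B=2, C=0, D=4, E=1)
step 2: fire t2:  (A=3, B=2, C=0, D=4, E=1) → (A=3, B=2, C=0, D=5, E=1)
step 3: fire t3:  (A=3, B=2, C=0, D=5, E=1) → (A=1, B=4, C=1, D=8, E=0)

(A=1, B=4, C=1, D=8, E=0)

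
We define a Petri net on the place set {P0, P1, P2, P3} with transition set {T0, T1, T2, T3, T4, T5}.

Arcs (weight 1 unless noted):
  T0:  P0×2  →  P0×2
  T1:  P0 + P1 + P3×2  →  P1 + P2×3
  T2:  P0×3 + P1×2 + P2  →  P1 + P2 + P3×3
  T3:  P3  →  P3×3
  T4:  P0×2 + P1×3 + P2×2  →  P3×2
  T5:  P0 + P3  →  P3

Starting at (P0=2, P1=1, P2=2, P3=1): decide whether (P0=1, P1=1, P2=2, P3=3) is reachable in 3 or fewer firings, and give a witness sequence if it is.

YES — reachable via ⟨T3, T5⟩ (2 firings)

step 1: fire T3:  (P0=2, P1=1, P2=2, P3=1) → (P0=2, P1=1, P2=2, P3=3)
step 2: fire T5:  (P0=2, P1=1, P2=2, P3=3) → (P0=1, P1=1, P2=2, P3=3)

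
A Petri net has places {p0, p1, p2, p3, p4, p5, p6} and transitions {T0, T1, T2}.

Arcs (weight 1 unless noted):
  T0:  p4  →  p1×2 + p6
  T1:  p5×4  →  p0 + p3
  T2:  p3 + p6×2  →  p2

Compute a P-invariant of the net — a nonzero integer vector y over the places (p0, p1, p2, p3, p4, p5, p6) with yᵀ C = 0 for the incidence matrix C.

Incidence matrix C (rows=places, cols=transitions):
       T0   T1   T2
   p0   0    1    0
   p1   2    0    0
   p2   0    0    1
   p3   0    1   -1
   p4  -1    0    0
   p5   0   -4    0
   p6   1    0   -2

Candidate y = [1, 0, -1, -1, 0, 0, 0]; check y·C column-wise:
  col T0: 1·0 + 0·2 + -1·0 + -1·0 + 0·-1 + 0·1 = 0
  col T1: 1·1 + -1·0 + -1·1 + 0·-4 = 0
  col T2: 1·0 + -1·1 + -1·-1 + 0·-2 = 0

y = (p0:1, p1:0, p2:-1, p3:-1, p4:0, p5:0, p6:0)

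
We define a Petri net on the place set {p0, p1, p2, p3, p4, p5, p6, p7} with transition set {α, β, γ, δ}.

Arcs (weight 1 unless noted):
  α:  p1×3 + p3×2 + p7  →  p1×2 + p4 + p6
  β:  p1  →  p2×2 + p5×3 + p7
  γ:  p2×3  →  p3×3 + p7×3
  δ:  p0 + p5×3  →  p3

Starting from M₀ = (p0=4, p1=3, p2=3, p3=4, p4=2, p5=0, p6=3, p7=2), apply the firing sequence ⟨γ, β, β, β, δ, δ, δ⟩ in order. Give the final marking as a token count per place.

step 1: fire γ:  (p0=4, p1=3, p2=3, p3=4, p4=2, p5=0, p6=3, p7=2) → (p0=4, p1=3, p2=0, p3=7, p4=2, p5=0, p6=3, p7=5)
step 2: fire β:  (p0=4, p1=3, p2=0, p3=7, p4=2, p5=0, p6=3, p7=5) → (p0=4, p1=2, p2=2, p3=7, p4=2, p5=3, p6=3, p7=6)
step 3: fire β:  (p0=4, p1=2, p2=2, p3=7, p4=2, p5=3, p6=3, p7=6) → (p0=4, p1=1, p2=4, p3=7, p4=2, p5=6, p6=3, p7=7)
step 4: fire β:  (p0=4, p1=1, p2=4, p3=7, p4=2, p5=6, p6=3, p7=7) → (p0=4, p1=0, p2=6, p3=7, p4=2, p5=9, p6=3, p7=8)
step 5: fire δ:  (p0=4, p1=0, p2=6, p3=7, p4=2, p5=9, p6=3, p7=8) → (p0=3, p1=0, p2=6, p3=8, p4=2, p5=6, p6=3, p7=8)
step 6: fire δ:  (p0=3, p1=0, p2=6, p3=8, p4=2, p5=6, p6=3, p7=8) → (p0=2, p1=0, p2=6, p3=9, p4=2, p5=3, p6=3, p7=8)
step 7: fire δ:  (p0=2, p1=0, p2=6, p3=9, p4=2, p5=3, p6=3, p7=8) → (p0=1, p1=0, p2=6, p3=10, p4=2, p5=0, p6=3, p7=8)

(p0=1, p1=0, p2=6, p3=10, p4=2, p5=0, p6=3, p7=8)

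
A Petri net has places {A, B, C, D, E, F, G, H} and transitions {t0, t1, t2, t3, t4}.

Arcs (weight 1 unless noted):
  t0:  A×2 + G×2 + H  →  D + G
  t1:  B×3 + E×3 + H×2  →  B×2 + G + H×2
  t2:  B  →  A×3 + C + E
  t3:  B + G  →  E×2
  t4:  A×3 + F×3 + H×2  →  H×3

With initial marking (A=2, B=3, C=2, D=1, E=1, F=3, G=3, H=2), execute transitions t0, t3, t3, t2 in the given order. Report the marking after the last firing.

(A=3, B=0, C=3, D=2, E=6, F=3, G=0, H=1)

step 1: fire t0:  (A=2, B=3, C=2, D=1, E=1, F=3, G=3, H=2) → (A=0, B=3, C=2, D=2, E=1, F=3, G=2, H=1)
step 2: fire t3:  (A=0, B=3, C=2, D=2, E=1, F=3, G=2, H=1) → (A=0, B=2, C=2, D=2, E=3, F=3, G=1, H=1)
step 3: fire t3:  (A=0, B=2, C=2, D=2, E=3, F=3, G=1, H=1) → (A=0, B=1, C=2, D=2, E=5, F=3, G=0, H=1)
step 4: fire t2:  (A=0, B=1, C=2, D=2, E=5, F=3, G=0, H=1) → (A=3, B=0, C=3, D=2, E=6, F=3, G=0, H=1)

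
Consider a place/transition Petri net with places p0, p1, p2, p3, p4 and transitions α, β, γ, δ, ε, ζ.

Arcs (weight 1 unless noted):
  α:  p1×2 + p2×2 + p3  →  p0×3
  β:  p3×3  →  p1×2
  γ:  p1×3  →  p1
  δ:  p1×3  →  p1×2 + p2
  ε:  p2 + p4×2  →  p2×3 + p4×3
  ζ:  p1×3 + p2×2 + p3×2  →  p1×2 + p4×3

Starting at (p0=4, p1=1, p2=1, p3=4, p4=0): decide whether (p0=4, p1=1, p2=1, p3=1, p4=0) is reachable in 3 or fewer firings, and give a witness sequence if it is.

step 1: fire β:  (p0=4, p1=1, p2=1, p3=4, p4=0) → (p0=4, p1=3, p2=1, p3=1, p4=0)
step 2: fire γ:  (p0=4, p1=3, p2=1, p3=1, p4=0) → (p0=4, p1=1, p2=1, p3=1, p4=0)

YES — reachable via ⟨β, γ⟩ (2 firings)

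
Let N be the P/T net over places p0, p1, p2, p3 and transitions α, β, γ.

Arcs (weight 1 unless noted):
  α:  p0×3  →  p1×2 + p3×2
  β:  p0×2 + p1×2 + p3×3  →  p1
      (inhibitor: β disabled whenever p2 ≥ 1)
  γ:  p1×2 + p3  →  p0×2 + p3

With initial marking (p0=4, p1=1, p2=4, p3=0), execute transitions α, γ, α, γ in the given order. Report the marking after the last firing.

step 1: fire α:  (p0=4, p1=1, p2=4, p3=0) → (p0=1, p1=3, p2=4, p3=2)
step 2: fire γ:  (p0=1, p1=3, p2=4, p3=2) → (p0=3, p1=1, p2=4, p3=2)
step 3: fire α:  (p0=3, p1=1, p2=4, p3=2) → (p0=0, p1=3, p2=4, p3=4)
step 4: fire γ:  (p0=0, p1=3, p2=4, p3=4) → (p0=2, p1=1, p2=4, p3=4)

(p0=2, p1=1, p2=4, p3=4)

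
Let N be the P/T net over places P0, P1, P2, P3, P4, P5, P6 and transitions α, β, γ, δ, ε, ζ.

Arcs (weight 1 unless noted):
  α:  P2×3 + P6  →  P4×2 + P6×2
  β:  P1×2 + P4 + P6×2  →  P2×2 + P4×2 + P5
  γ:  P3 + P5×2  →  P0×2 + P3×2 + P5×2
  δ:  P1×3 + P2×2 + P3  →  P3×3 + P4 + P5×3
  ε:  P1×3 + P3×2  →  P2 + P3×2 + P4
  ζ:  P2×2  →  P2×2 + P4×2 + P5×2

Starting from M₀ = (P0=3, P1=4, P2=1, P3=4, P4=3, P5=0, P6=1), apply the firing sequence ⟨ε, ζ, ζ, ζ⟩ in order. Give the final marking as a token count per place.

step 1: fire ε:  (P0=3, P1=4, P2=1, P3=4, P4=3, P5=0, P6=1) → (P0=3, P1=1, P2=2, P3=4, P4=4, P5=0, P6=1)
step 2: fire ζ:  (P0=3, P1=1, P2=2, P3=4, P4=4, P5=0, P6=1) → (P0=3, P1=1, P2=2, P3=4, P4=6, P5=2, P6=1)
step 3: fire ζ:  (P0=3, P1=1, P2=2, P3=4, P4=6, P5=2, P6=1) → (P0=3, P1=1, P2=2, P3=4, P4=8, P5=4, P6=1)
step 4: fire ζ:  (P0=3, P1=1, P2=2, P3=4, P4=8, P5=4, P6=1) → (P0=3, P1=1, P2=2, P3=4, P4=10, P5=6, P6=1)

(P0=3, P1=1, P2=2, P3=4, P4=10, P5=6, P6=1)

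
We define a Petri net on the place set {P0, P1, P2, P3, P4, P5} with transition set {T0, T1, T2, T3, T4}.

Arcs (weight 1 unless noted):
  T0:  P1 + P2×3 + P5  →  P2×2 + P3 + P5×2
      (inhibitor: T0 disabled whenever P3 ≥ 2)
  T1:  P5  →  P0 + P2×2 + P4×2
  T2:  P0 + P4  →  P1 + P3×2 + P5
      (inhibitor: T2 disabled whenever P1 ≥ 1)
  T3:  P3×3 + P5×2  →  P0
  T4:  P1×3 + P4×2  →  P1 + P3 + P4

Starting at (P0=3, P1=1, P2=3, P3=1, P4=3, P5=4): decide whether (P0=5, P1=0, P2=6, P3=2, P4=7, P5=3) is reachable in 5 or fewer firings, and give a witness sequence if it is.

YES — reachable via ⟨T0, T1, T1⟩ (3 firings)

step 1: fire T0:  (P0=3, P1=1, P2=3, P3=1, P4=3, P5=4) → (P0=3, P1=0, P2=2, P3=2, P4=3, P5=5)
step 2: fire T1:  (P0=3, P1=0, P2=2, P3=2, P4=3, P5=5) → (P0=4, P1=0, P2=4, P3=2, P4=5, P5=4)
step 3: fire T1:  (P0=4, P1=0, P2=4, P3=2, P4=5, P5=4) → (P0=5, P1=0, P2=6, P3=2, P4=7, P5=3)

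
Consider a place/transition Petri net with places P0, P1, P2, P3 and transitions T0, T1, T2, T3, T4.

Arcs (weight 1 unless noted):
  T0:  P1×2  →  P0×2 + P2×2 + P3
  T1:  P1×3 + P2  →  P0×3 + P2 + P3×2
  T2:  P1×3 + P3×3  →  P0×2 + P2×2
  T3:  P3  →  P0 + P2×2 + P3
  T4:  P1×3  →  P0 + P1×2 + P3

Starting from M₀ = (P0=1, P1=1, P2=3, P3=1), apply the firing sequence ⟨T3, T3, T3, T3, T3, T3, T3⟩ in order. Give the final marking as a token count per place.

step 1: fire T3:  (P0=1, P1=1, P2=3, P3=1) → (P0=2, P1=1, P2=5, P3=1)
step 2: fire T3:  (P0=2, P1=1, P2=5, P3=1) → (P0=3, P1=1, P2=7, P3=1)
step 3: fire T3:  (P0=3, P1=1, P2=7, P3=1) → (P0=4, P1=1, P2=9, P3=1)
step 4: fire T3:  (P0=4, P1=1, P2=9, P3=1) → (P0=5, P1=1, P2=11, P3=1)
step 5: fire T3:  (P0=5, P1=1, P2=11, P3=1) → (P0=6, P1=1, P2=13, P3=1)
step 6: fire T3:  (P0=6, P1=1, P2=13, P3=1) → (P0=7, P1=1, P2=15, P3=1)
step 7: fire T3:  (P0=7, P1=1, P2=15, P3=1) → (P0=8, P1=1, P2=17, P3=1)

(P0=8, P1=1, P2=17, P3=1)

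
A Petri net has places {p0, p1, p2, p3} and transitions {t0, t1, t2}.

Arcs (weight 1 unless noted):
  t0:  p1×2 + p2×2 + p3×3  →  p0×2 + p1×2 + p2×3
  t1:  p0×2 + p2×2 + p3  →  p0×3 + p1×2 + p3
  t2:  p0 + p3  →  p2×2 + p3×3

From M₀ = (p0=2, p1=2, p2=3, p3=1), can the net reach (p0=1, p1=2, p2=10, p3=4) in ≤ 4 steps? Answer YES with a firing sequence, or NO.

YES — reachable via ⟨t2, t2, t0, t2⟩ (4 firings)

step 1: fire t2:  (p0=2, p1=2, p2=3, p3=1) → (p0=1, p1=2, p2=5, p3=3)
step 2: fire t2:  (p0=1, p1=2, p2=5, p3=3) → (p0=0, p1=2, p2=7, p3=5)
step 3: fire t0:  (p0=0, p1=2, p2=7, p3=5) → (p0=2, p1=2, p2=8, p3=2)
step 4: fire t2:  (p0=2, p1=2, p2=8, p3=2) → (p0=1, p1=2, p2=10, p3=4)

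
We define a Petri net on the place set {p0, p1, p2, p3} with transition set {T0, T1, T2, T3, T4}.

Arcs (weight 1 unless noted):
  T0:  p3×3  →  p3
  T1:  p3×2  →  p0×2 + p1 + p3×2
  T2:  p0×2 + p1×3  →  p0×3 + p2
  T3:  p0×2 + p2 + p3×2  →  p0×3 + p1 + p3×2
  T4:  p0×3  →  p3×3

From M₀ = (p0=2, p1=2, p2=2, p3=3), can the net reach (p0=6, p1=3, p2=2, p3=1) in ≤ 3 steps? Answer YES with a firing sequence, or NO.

depth 0: 1 marking
depth 1: 4 markings reached so far
depth 2: 13 markings reached so far
depth 3: 31 markings reached so far
target is not among the 31 markings reachable within 3 steps

NO — not reachable within 3 firings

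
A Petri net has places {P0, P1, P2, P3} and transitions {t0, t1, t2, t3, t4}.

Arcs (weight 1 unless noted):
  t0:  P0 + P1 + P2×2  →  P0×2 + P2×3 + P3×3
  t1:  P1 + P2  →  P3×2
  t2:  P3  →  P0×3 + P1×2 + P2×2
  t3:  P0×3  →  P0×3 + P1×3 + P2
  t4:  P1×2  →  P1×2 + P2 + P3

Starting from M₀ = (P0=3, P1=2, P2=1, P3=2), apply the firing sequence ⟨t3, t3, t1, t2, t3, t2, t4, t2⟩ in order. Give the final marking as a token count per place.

(P0=12, P1=16, P2=10, P3=2)

step 1: fire t3:  (P0=3, P1=2, P2=1, P3=2) → (P0=3, P1=5, P2=2, P3=2)
step 2: fire t3:  (P0=3, P1=5, P2=2, P3=2) → (P0=3, P1=8, P2=3, P3=2)
step 3: fire t1:  (P0=3, P1=8, P2=3, P3=2) → (P0=3, P1=7, P2=2, P3=4)
step 4: fire t2:  (P0=3, P1=7, P2=2, P3=4) → (P0=6, P1=9, P2=4, P3=3)
step 5: fire t3:  (P0=6, P1=9, P2=4, P3=3) → (P0=6, P1=12, P2=5, P3=3)
step 6: fire t2:  (P0=6, P1=12, P2=5, P3=3) → (P0=9, P1=14, P2=7, P3=2)
step 7: fire t4:  (P0=9, P1=14, P2=7, P3=2) → (P0=9, P1=14, P2=8, P3=3)
step 8: fire t2:  (P0=9, P1=14, P2=8, P3=3) → (P0=12, P1=16, P2=10, P3=2)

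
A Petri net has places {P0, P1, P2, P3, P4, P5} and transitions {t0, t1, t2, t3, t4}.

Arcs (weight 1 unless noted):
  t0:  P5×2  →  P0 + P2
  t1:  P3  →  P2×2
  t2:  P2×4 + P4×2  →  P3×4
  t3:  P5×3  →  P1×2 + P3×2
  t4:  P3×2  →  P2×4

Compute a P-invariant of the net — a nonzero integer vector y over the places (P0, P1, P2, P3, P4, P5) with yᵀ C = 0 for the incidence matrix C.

Incidence matrix C (rows=places, cols=transitions):
       t0   t1   t2   t3   t4
   P0   1    0    0    0    0
   P1   0    0    0    2    0
   P2   1    2   -4    0    4
   P3   0   -1    4    2   -2
   P4   0    0   -2    0    0
   P5  -2    0    0   -3    0

Candidate y = [1, 2, -1, -2, -2, 0]; check y·C column-wise:
  col t0: 1·1 + 2·0 + -1·1 + -2·0 + -2·0 + 0·-2 = 0
  col t1: 1·0 + 2·0 + -1·2 + -2·-1 + -2·0 = 0
  col t2: 1·0 + 2·0 + -1·-4 + -2·4 + -2·-2 = 0
  col t3: 1·0 + 2·2 + -1·0 + -2·2 + -2·0 + 0·-3 = 0
  col t4: 1·0 + 2·0 + -1·4 + -2·-2 + -2·0 = 0

y = (P0:1, P1:2, P2:-1, P3:-2, P4:-2, P5:0)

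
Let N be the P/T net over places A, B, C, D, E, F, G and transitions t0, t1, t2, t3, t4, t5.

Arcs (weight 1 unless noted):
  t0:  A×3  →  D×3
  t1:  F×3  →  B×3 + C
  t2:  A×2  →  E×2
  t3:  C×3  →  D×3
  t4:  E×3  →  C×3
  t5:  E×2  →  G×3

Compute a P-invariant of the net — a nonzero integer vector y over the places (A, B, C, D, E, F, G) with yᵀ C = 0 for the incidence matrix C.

Incidence matrix C (rows=places, cols=transitions):
       t0   t1   t2   t3   t4   t5
    A  -3    0   -2    0    0    0
    B   0    3    0    0    0    0
    C   0    1    0   -3    3    0
    D   3    0    0    3    0    0
    E   0    0    2    0   -3   -2
    F   0   -3    0    0    0    0
    G   0    0    0    0    0    3

Candidate y = [0, 1, 0, 0, 0, 1, 0]; check y·C column-wise:
  col t0: 0·-3 + 1·0 + 0·3 + 1·0 = 0
  col t1: 1·3 + 0·1 + 1·-3 = 0
  col t2: 0·-2 + 1·0 + 0·2 + 1·0 = 0
  col t3: 1·0 + 0·-3 + 0·3 + 1·0 = 0
  col t4: 1·0 + 0·3 + 0·-3 + 1·0 = 0
  col t5: 1·0 + 0·-2 + 1·0 + 0·3 = 0

y = (A:0, B:1, C:0, D:0, E:0, F:1, G:0)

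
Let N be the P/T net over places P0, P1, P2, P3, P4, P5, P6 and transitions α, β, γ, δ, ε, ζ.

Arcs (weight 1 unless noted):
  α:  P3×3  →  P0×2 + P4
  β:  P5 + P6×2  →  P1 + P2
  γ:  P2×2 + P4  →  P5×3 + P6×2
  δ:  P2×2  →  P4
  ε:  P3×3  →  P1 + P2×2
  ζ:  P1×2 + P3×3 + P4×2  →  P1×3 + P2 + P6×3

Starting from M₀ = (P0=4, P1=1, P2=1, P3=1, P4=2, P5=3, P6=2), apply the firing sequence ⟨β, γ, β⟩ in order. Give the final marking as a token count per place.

step 1: fire β:  (P0=4, P1=1, P2=1, P3=1, P4=2, P5=3, P6=2) → (P0=4, P1=2, P2=2, P3=1, P4=2, P5=2, P6=0)
step 2: fire γ:  (P0=4, P1=2, P2=2, P3=1, P4=2, P5=2, P6=0) → (P0=4, P1=2, P2=0, P3=1, P4=1, P5=5, P6=2)
step 3: fire β:  (P0=4, P1=2, P2=0, P3=1, P4=1, P5=5, P6=2) → (P0=4, P1=3, P2=1, P3=1, P4=1, P5=4, P6=0)

(P0=4, P1=3, P2=1, P3=1, P4=1, P5=4, P6=0)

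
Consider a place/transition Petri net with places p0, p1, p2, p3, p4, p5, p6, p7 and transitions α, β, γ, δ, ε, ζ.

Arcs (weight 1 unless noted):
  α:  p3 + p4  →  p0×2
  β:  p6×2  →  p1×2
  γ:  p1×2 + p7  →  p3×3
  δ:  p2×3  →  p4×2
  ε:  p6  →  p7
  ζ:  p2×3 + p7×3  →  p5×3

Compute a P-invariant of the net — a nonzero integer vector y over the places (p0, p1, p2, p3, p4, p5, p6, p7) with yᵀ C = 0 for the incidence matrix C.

y = (p0:3, p1:0, p2:4, p3:0, p4:6, p5:4, p6:0, p7:0)

Incidence matrix C (rows=places, cols=transitions):
        α    β    γ    δ    ε    ζ
   p0   2    0    0    0    0    0
   p1   0    2   -2    0    0    0
   p2   0    0    0   -3    0   -3
   p3  -1    0    3    0    0    0
   p4  -1    0    0    2    0    0
   p5   0    0    0    0    0    3
   p6   0   -2    0    0   -1    0
   p7   0    0   -1    0    1   -3

Candidate y = [3, 0, 4, 0, 6, 4, 0, 0]; check y·C column-wise:
  col α: 3·2 + 4·0 + 0·-1 + 6·-1 + 4·0 = 0
  col β: 3·0 + 0·2 + 4·0 + 6·0 + 4·0 + 0·-2 = 0
  col γ: 3·0 + 0·-2 + 4·0 + 0·3 + 6·0 + 4·0 + 0·-1 = 0
  col δ: 3·0 + 4·-3 + 6·2 + 4·0 = 0
  col ε: 3·0 + 4·0 + 6·0 + 4·0 + 0·-1 + 0·1 = 0
  col ζ: 3·0 + 4·-3 + 6·0 + 4·3 + 0·-3 = 0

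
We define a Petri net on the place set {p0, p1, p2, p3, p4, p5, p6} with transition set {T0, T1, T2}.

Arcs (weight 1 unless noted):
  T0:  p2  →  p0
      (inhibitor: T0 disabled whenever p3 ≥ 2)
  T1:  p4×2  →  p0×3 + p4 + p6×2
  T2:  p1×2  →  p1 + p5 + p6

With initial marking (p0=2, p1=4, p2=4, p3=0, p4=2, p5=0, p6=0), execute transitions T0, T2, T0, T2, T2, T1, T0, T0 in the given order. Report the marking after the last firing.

step 1: fire T0:  (p0=2, p1=4, p2=4, p3=0, p4=2, p5=0, p6=0) → (p0=3, p1=4, p2=3, p3=0, p4=2, p5=0, p6=0)
step 2: fire T2:  (p0=3, p1=4, p2=3, p3=0, p4=2, p5=0, p6=0) → (p0=3, p1=3, p2=3, p3=0, p4=2, p5=1, p6=1)
step 3: fire T0:  (p0=3, p1=3, p2=3, p3=0, p4=2, p5=1, p6=1) → (p0=4, p1=3, p2=2, p3=0, p4=2, p5=1, p6=1)
step 4: fire T2:  (p0=4, p1=3, p2=2, p3=0, p4=2, p5=1, p6=1) → (p0=4, p1=2, p2=2, p3=0, p4=2, p5=2, p6=2)
step 5: fire T2:  (p0=4, p1=2, p2=2, p3=0, p4=2, p5=2, p6=2) → (p0=4, p1=1, p2=2, p3=0, p4=2, p5=3, p6=3)
step 6: fire T1:  (p0=4, p1=1, p2=2, p3=0, p4=2, p5=3, p6=3) → (p0=7, p1=1, p2=2, p3=0, p4=1, p5=3, p6=5)
step 7: fire T0:  (p0=7, p1=1, p2=2, p3=0, p4=1, p5=3, p6=5) → (p0=8, p1=1, p2=1, p3=0, p4=1, p5=3, p6=5)
step 8: fire T0:  (p0=8, p1=1, p2=1, p3=0, p4=1, p5=3, p6=5) → (p0=9, p1=1, p2=0, p3=0, p4=1, p5=3, p6=5)

(p0=9, p1=1, p2=0, p3=0, p4=1, p5=3, p6=5)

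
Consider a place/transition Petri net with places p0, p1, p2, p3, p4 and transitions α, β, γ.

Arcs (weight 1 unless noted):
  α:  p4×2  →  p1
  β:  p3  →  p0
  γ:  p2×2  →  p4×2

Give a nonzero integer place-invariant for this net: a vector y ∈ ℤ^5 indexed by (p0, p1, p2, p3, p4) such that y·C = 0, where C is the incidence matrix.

y = (p0:1, p1:0, p2:0, p3:1, p4:0)

Incidence matrix C (rows=places, cols=transitions):
        α    β    γ
   p0   0    1    0
   p1   1    0    0
   p2   0    0   -2
   p3   0   -1    0
   p4  -2    0    2

Candidate y = [1, 0, 0, 1, 0]; check y·C column-wise:
  col α: 1·0 + 0·1 + 1·0 + 0·-2 = 0
  col β: 1·1 + 1·-1 = 0
  col γ: 1·0 + 0·-2 + 1·0 + 0·2 = 0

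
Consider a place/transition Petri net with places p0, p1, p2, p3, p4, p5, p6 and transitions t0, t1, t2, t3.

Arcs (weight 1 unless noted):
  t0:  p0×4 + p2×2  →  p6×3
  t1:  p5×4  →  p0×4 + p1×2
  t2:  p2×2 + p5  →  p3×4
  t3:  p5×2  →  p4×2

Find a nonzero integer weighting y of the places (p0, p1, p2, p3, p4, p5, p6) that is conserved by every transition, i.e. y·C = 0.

Incidence matrix C (rows=places, cols=transitions):
       t0   t1   t2   t3
   p0  -4    4    0    0
   p1   0    2    0    0
   p2  -2    0   -2    0
   p3   0    0    4    0
   p4   0    0    0    2
   p5   0   -4   -1   -2
   p6   3    0    0    0

Candidate y = [1, -2, -2, -1, 0, 0, 0]; check y·C column-wise:
  col t0: 1·-4 + -2·0 + -2·-2 + -1·0 + 0·3 = 0
  col t1: 1·4 + -2·2 + -2·0 + -1·0 + 0·-4 = 0
  col t2: 1·0 + -2·0 + -2·-2 + -1·4 + 0·-1 = 0
  col t3: 1·0 + -2·0 + -2·0 + -1·0 + 0·2 + 0·-2 = 0

y = (p0:1, p1:-2, p2:-2, p3:-1, p4:0, p5:0, p6:0)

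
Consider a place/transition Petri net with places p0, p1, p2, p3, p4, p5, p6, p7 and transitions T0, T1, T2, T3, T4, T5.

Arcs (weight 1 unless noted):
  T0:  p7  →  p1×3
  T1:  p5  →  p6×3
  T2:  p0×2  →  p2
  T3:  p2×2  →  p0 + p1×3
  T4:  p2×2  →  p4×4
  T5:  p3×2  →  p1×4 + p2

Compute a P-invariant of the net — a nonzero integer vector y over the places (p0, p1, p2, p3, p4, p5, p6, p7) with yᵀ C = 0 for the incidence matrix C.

Incidence matrix C (rows=places, cols=transitions):
       T0   T1   T2   T3   T4   T5
   p0   0    0   -2    1    0    0
   p1   3    0    0    3    0    4
   p2   0    0    1   -2   -2    1
   p3   0    0    0    0    0   -2
   p4   0    0    0    0    4    0
   p5   0   -1    0    0    0    0
   p6   0    3    0    0    0    0
   p7  -1    0    0    0    0    0

Candidate y = [0, 0, 0, 0, 0, 3, 1, 0]; check y·C column-wise:
  col T0: 0·3 + 3·0 + 1·0 + 0·-1 = 0
  col T1: 3·-1 + 1·3 = 0
  col T2: 0·-2 + 0·1 + 3·0 + 1·0 = 0
  col T3: 0·1 + 0·3 + 0·-2 + 3·0 + 1·0 = 0
  col T4: 0·-2 + 0·4 + 3·0 + 1·0 = 0
  col T5: 0·4 + 0·1 + 0·-2 + 3·0 + 1·0 = 0

y = (p0:0, p1:0, p2:0, p3:0, p4:0, p5:3, p6:1, p7:0)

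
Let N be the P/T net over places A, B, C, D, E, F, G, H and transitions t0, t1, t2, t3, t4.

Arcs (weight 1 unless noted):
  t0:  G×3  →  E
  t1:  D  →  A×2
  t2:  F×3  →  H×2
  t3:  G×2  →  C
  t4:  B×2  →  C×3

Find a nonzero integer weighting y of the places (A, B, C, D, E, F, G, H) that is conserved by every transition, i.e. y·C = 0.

y = (A:1, B:0, C:0, D:2, E:0, F:0, G:0, H:0)

Incidence matrix C (rows=places, cols=transitions):
       t0   t1   t2   t3   t4
    A   0    2    0    0    0
    B   0    0    0    0   -2
    C   0    0    0    1    3
    D   0   -1    0    0    0
    E   1    0    0    0    0
    F   0    0   -3    0    0
    G  -3    0    0   -2    0
    H   0    0    2    0    0

Candidate y = [1, 0, 0, 2, 0, 0, 0, 0]; check y·C column-wise:
  col t0: 1·0 + 2·0 + 0·1 + 0·-3 = 0
  col t1: 1·2 + 2·-1 = 0
  col t2: 1·0 + 2·0 + 0·-3 + 0·2 = 0
  col t3: 1·0 + 0·1 + 2·0 + 0·-2 = 0
  col t4: 1·0 + 0·-2 + 0·3 + 2·0 = 0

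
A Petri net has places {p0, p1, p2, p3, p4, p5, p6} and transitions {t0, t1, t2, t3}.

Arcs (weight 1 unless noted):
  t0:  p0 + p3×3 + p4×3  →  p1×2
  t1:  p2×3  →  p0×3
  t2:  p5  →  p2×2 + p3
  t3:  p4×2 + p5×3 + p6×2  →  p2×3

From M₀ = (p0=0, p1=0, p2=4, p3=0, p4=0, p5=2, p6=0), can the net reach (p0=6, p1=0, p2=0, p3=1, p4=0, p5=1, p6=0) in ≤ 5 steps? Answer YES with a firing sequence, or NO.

step 1: fire t1:  (p0=0, p1=0, p2=4, p3=0, p4=0, p5=2, p6=0) → (p0=3, p1=0, p2=1, p3=0, p4=0, p5=2, p6=0)
step 2: fire t2:  (p0=3, p1=0, p2=1, p3=0, p4=0, p5=2, p6=0) → (p0=3, p1=0, p2=3, p3=1, p4=0, p5=1, p6=0)
step 3: fire t1:  (p0=3, p1=0, p2=3, p3=1, p4=0, p5=1, p6=0) → (p0=6, p1=0, p2=0, p3=1, p4=0, p5=1, p6=0)

YES — reachable via ⟨t1, t2, t1⟩ (3 firings)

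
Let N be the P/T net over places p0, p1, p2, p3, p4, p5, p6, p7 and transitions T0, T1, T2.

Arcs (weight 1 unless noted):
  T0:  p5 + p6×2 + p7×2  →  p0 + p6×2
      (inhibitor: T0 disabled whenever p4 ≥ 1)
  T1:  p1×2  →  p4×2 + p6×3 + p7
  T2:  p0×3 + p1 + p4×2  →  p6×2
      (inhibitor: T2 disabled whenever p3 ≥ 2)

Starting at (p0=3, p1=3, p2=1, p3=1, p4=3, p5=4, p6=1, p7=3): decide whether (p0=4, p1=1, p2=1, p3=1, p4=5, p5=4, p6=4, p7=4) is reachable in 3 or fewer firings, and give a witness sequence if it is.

NO — not reachable within 3 firings

depth 0: 1 marking
depth 1: 3 markings reached so far
depth 2: 4 markings reached so far
depth 3: 4 markings reached so far
(frontier empty at depth 3; search complete)
target is not among the 4 markings reachable within 3 steps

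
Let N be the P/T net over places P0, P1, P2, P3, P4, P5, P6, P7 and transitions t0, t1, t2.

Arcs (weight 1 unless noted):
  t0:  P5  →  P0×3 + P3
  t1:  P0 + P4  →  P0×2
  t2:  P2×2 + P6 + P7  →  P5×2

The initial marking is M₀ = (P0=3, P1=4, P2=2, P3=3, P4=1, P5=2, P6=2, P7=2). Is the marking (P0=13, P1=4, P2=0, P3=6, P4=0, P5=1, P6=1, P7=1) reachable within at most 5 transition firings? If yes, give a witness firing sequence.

YES — reachable via ⟨t0, t0, t1, t2, t0⟩ (5 firings)

step 1: fire t0:  (P0=3, P1=4, P2=2, P3=3, P4=1, P5=2, P6=2, P7=2) → (P0=6, P1=4, P2=2, P3=4, P4=1, P5=1, P6=2, P7=2)
step 2: fire t0:  (P0=6, P1=4, P2=2, P3=4, P4=1, P5=1, P6=2, P7=2) → (P0=9, P1=4, P2=2, P3=5, P4=1, P5=0, P6=2, P7=2)
step 3: fire t1:  (P0=9, P1=4, P2=2, P3=5, P4=1, P5=0, P6=2, P7=2) → (P0=10, P1=4, P2=2, P3=5, P4=0, P5=0, P6=2, P7=2)
step 4: fire t2:  (P0=10, P1=4, P2=2, P3=5, P4=0, P5=0, P6=2, P7=2) → (P0=10, P1=4, P2=0, P3=5, P4=0, P5=2, P6=1, P7=1)
step 5: fire t0:  (P0=10, P1=4, P2=0, P3=5, P4=0, P5=2, P6=1, P7=1) → (P0=13, P1=4, P2=0, P3=6, P4=0, P5=1, P6=1, P7=1)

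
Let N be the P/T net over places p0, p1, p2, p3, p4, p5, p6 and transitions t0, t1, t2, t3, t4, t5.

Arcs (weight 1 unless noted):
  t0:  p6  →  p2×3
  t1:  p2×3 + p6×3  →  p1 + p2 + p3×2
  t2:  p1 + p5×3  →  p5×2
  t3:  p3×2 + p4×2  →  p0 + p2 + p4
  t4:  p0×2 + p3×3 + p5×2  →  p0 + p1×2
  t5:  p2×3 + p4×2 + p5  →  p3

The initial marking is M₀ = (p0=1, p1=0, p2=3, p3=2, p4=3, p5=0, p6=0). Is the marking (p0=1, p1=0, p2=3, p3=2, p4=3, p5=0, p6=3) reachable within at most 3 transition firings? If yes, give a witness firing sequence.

NO — not reachable within 3 firings

depth 0: 1 marking
depth 1: 2 markings reached so far
depth 2: 2 markings reached so far
(frontier empty at depth 2; search complete)
target is not among the 2 markings reachable within 3 steps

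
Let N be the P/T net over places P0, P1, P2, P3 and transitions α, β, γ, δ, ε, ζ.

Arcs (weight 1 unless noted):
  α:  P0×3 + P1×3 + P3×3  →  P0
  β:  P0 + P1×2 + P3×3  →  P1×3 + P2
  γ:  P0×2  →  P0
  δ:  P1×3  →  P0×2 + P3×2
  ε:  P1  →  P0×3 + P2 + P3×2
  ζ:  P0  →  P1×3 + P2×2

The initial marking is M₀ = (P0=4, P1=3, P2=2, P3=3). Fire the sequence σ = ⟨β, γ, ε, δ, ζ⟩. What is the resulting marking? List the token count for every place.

step 1: fire β:  (P0=4, P1=3, P2=2, P3=3) → (P0=3, P1=4, P2=3, P3=0)
step 2: fire γ:  (P0=3, P1=4, P2=3, P3=0) → (P0=2, P1=4, P2=3, P3=0)
step 3: fire ε:  (P0=2, P1=4, P2=3, P3=0) → (P0=5, P1=3, P2=4, P3=2)
step 4: fire δ:  (P0=5, P1=3, P2=4, P3=2) → (P0=7, P1=0, P2=4, P3=4)
step 5: fire ζ:  (P0=7, P1=0, P2=4, P3=4) → (P0=6, P1=3, P2=6, P3=4)

(P0=6, P1=3, P2=6, P3=4)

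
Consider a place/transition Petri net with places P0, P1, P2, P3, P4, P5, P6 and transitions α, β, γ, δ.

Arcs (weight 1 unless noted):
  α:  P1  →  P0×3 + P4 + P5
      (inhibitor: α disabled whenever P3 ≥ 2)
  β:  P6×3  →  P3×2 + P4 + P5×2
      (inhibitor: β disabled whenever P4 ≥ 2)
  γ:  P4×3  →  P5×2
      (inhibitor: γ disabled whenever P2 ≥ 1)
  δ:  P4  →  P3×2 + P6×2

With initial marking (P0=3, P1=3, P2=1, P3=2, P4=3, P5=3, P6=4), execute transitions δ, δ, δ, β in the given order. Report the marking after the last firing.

(P0=3, P1=3, P2=1, P3=10, P4=1, P5=5, P6=7)

step 1: fire δ:  (P0=3, P1=3, P2=1, P3=2, P4=3, P5=3, P6=4) → (P0=3, P1=3, P2=1, P3=4, P4=2, P5=3, P6=6)
step 2: fire δ:  (P0=3, P1=3, P2=1, P3=4, P4=2, P5=3, P6=6) → (P0=3, P1=3, P2=1, P3=6, P4=1, P5=3, P6=8)
step 3: fire δ:  (P0=3, P1=3, P2=1, P3=6, P4=1, P5=3, P6=8) → (P0=3, P1=3, P2=1, P3=8, P4=0, P5=3, P6=10)
step 4: fire β:  (P0=3, P1=3, P2=1, P3=8, P4=0, P5=3, P6=10) → (P0=3, P1=3, P2=1, P3=10, P4=1, P5=5, P6=7)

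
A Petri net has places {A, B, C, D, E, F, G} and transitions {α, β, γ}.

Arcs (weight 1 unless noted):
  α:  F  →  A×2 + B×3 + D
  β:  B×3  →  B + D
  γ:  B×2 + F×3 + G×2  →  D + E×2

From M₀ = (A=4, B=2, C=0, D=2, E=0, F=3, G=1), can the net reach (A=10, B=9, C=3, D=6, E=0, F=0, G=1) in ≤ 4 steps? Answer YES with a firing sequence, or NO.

depth 0: 1 marking
depth 1: 2 markings reached so far
depth 2: 4 markings reached so far
depth 3: 7 markings reached so far
depth 4: 9 markings reached so far
target is not among the 9 markings reachable within 4 steps

NO — not reachable within 4 firings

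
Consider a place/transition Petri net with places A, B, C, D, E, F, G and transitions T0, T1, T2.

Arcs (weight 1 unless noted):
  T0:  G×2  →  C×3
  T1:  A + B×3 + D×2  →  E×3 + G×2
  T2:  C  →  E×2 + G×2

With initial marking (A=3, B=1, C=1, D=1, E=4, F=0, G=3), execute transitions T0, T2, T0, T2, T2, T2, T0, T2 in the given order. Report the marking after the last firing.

(A=3, B=1, C=5, D=1, E=14, F=0, G=7)

step 1: fire T0:  (A=3, B=1, C=1, D=1, E=4, F=0, G=3) → (A=3, B=1, C=4, D=1, E=4, F=0, G=1)
step 2: fire T2:  (A=3, B=1, C=4, D=1, E=4, F=0, G=1) → (A=3, B=1, C=3, D=1, E=6, F=0, G=3)
step 3: fire T0:  (A=3, B=1, C=3, D=1, E=6, F=0, G=3) → (A=3, B=1, C=6, D=1, E=6, F=0, G=1)
step 4: fire T2:  (A=3, B=1, C=6, D=1, E=6, F=0, G=1) → (A=3, B=1, C=5, D=1, E=8, F=0, G=3)
step 5: fire T2:  (A=3, B=1, C=5, D=1, E=8, F=0, G=3) → (A=3, B=1, C=4, D=1, E=10, F=0, G=5)
step 6: fire T2:  (A=3, B=1, C=4, D=1, E=10, F=0, G=5) → (A=3, B=1, C=3, D=1, E=12, F=0, G=7)
step 7: fire T0:  (A=3, B=1, C=3, D=1, E=12, F=0, G=7) → (A=3, B=1, C=6, D=1, E=12, F=0, G=5)
step 8: fire T2:  (A=3, B=1, C=6, D=1, E=12, F=0, G=5) → (A=3, B=1, C=5, D=1, E=14, F=0, G=7)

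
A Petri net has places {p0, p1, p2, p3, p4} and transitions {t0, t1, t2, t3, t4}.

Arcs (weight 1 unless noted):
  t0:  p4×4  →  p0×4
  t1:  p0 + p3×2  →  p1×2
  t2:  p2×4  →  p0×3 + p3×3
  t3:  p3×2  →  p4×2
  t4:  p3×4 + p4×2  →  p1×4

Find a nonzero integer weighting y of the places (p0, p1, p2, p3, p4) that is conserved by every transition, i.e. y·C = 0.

Incidence matrix C (rows=places, cols=transitions):
       t0   t1   t2   t3   t4
   p0   4   -1    3    0    0
   p1   0    2    0    0    4
   p2   0    0   -4    0    0
   p3   0   -2    3   -2   -4
   p4  -4    0    0    2   -2

Candidate y = [2, 3, 3, 2, 2]; check y·C column-wise:
  col t0: 2·4 + 3·0 + 3·0 + 2·0 + 2·-4 = 0
  col t1: 2·-1 + 3·2 + 3·0 + 2·-2 + 2·0 = 0
  col t2: 2·3 + 3·0 + 3·-4 + 2·3 + 2·0 = 0
  col t3: 2·0 + 3·0 + 3·0 + 2·-2 + 2·2 = 0
  col t4: 2·0 + 3·4 + 3·0 + 2·-4 + 2·-2 = 0

y = (p0:2, p1:3, p2:3, p3:2, p4:2)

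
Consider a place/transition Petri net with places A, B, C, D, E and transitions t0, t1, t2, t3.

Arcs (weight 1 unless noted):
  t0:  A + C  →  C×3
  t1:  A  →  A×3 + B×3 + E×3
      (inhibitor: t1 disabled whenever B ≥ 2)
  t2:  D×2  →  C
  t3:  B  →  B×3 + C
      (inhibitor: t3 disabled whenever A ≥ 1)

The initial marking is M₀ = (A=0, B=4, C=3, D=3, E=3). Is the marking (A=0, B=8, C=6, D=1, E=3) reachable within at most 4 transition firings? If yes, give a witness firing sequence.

step 1: fire t2:  (A=0, B=4, C=3, D=3, E=3) → (A=0, B=4, C=4, D=1, E=3)
step 2: fire t3:  (A=0, B=4, C=4, D=1, E=3) → (A=0, B=6, C=5, D=1, E=3)
step 3: fire t3:  (A=0, B=6, C=5, D=1, E=3) → (A=0, B=8, C=6, D=1, E=3)

YES — reachable via ⟨t2, t3, t3⟩ (3 firings)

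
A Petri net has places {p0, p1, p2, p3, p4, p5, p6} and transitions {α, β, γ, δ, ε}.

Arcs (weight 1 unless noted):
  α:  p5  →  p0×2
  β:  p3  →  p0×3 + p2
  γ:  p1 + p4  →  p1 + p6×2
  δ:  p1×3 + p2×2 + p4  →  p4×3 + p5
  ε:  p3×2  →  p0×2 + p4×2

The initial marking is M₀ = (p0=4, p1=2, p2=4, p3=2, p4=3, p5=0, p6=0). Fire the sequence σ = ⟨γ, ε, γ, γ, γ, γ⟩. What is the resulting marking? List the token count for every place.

(p0=6, p1=2, p2=4, p3=0, p4=0, p5=0, p6=10)

step 1: fire γ:  (p0=4, p1=2, p2=4, p3=2, p4=3, p5=0, p6=0) → (p0=4, p1=2, p2=4, p3=2, p4=2, p5=0, p6=2)
step 2: fire ε:  (p0=4, p1=2, p2=4, p3=2, p4=2, p5=0, p6=2) → (p0=6, p1=2, p2=4, p3=0, p4=4, p5=0, p6=2)
step 3: fire γ:  (p0=6, p1=2, p2=4, p3=0, p4=4, p5=0, p6=2) → (p0=6, p1=2, p2=4, p3=0, p4=3, p5=0, p6=4)
step 4: fire γ:  (p0=6, p1=2, p2=4, p3=0, p4=3, p5=0, p6=4) → (p0=6, p1=2, p2=4, p3=0, p4=2, p5=0, p6=6)
step 5: fire γ:  (p0=6, p1=2, p2=4, p3=0, p4=2, p5=0, p6=6) → (p0=6, p1=2, p2=4, p3=0, p4=1, p5=0, p6=8)
step 6: fire γ:  (p0=6, p1=2, p2=4, p3=0, p4=1, p5=0, p6=8) → (p0=6, p1=2, p2=4, p3=0, p4=0, p5=0, p6=10)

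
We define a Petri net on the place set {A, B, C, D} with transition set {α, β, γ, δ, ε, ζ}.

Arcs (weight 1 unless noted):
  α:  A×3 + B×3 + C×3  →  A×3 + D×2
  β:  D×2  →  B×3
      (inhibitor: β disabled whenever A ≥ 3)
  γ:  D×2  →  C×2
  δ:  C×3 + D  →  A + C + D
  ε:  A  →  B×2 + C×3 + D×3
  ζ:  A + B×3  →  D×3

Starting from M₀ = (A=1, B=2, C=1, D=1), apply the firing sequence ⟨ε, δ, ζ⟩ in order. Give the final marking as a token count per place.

(A=0, B=1, C=2, D=7)

step 1: fire ε:  (A=1, B=2, C=1, D=1) → (A=0, B=4, C=4, D=4)
step 2: fire δ:  (A=0, B=4, C=4, D=4) → (A=1, B=4, C=2, D=4)
step 3: fire ζ:  (A=1, B=4, C=2, D=4) → (A=0, B=1, C=2, D=7)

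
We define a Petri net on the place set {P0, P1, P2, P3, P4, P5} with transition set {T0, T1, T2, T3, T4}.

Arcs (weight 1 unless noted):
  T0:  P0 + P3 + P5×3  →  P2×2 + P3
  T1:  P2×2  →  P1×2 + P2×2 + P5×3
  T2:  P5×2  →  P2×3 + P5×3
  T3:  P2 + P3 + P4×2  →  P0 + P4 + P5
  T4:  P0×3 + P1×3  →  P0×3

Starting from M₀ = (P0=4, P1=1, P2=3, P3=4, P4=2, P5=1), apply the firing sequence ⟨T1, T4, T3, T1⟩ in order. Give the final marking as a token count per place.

(P0=5, P1=2, P2=2, P3=3, P4=1, P5=8)

step 1: fire T1:  (P0=4, P1=1, P2=3, P3=4, P4=2, P5=1) → (P0=4, P1=3, P2=3, P3=4, P4=2, P5=4)
step 2: fire T4:  (P0=4, P1=3, P2=3, P3=4, P4=2, P5=4) → (P0=4, P1=0, P2=3, P3=4, P4=2, P5=4)
step 3: fire T3:  (P0=4, P1=0, P2=3, P3=4, P4=2, P5=4) → (P0=5, P1=0, P2=2, P3=3, P4=1, P5=5)
step 4: fire T1:  (P0=5, P1=0, P2=2, P3=3, P4=1, P5=5) → (P0=5, P1=2, P2=2, P3=3, P4=1, P5=8)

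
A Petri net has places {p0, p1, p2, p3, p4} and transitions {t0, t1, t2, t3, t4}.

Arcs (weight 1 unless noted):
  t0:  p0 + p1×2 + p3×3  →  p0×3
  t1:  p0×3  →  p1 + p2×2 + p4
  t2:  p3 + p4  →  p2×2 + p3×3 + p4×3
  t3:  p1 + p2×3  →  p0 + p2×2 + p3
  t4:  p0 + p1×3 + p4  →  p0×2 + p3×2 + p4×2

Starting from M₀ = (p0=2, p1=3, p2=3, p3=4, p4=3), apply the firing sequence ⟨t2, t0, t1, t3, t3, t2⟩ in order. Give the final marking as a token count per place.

(p0=3, p1=0, p2=7, p3=7, p4=8)

step 1: fire t2:  (p0=2, p1=3, p2=3, p3=4, p4=3) → (p0=2, p1=3, p2=5, p3=6, p4=5)
step 2: fire t0:  (p0=2, p1=3, p2=5, p3=6, p4=5) → (p0=4, p1=1, p2=5, p3=3, p4=5)
step 3: fire t1:  (p0=4, p1=1, p2=5, p3=3, p4=5) → (p0=1, p1=2, p2=7, p3=3, p4=6)
step 4: fire t3:  (p0=1, p1=2, p2=7, p3=3, p4=6) → (p0=2, p1=1, p2=6, p3=4, p4=6)
step 5: fire t3:  (p0=2, p1=1, p2=6, p3=4, p4=6) → (p0=3, p1=0, p2=5, p3=5, p4=6)
step 6: fire t2:  (p0=3, p1=0, p2=5, p3=5, p4=6) → (p0=3, p1=0, p2=7, p3=7, p4=8)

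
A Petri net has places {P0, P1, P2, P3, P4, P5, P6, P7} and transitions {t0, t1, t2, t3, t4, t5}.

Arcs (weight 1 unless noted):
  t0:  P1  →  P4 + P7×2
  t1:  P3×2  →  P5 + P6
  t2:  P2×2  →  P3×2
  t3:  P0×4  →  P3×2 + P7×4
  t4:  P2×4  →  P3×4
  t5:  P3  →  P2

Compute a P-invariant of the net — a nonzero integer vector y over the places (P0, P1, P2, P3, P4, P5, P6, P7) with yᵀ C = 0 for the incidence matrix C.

y = (P0:0, P1:1, P2:0, P3:0, P4:1, P5:0, P6:0, P7:0)

Incidence matrix C (rows=places, cols=transitions):
       t0   t1   t2   t3   t4   t5
   P0   0    0    0   -4    0    0
   P1  -1    0    0    0    0    0
   P2   0    0   -2    0   -4    1
   P3   0   -2    2    2    4   -1
   P4   1    0    0    0    0    0
   P5   0    1    0    0    0    0
   P6   0    1    0    0    0    0
   P7   2    0    0    4    0    0

Candidate y = [0, 1, 0, 0, 1, 0, 0, 0]; check y·C column-wise:
  col t0: 1·-1 + 1·1 + 0·2 = 0
  col t1: 1·0 + 0·-2 + 1·0 + 0·1 + 0·1 = 0
  col t2: 1·0 + 0·-2 + 0·2 + 1·0 = 0
  col t3: 0·-4 + 1·0 + 0·2 + 1·0 + 0·4 = 0
  col t4: 1·0 + 0·-4 + 0·4 + 1·0 = 0
  col t5: 1·0 + 0·1 + 0·-1 + 1·0 = 0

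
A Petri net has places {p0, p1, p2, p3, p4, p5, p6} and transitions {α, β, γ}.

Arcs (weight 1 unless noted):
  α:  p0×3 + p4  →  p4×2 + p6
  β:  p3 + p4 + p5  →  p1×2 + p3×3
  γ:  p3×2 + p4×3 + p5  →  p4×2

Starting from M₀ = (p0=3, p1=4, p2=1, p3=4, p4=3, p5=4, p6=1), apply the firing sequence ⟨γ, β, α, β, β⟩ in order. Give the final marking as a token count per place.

(p0=0, p1=10, p2=1, p3=8, p4=0, p5=0, p6=2)

step 1: fire γ:  (p0=3, p1=4, p2=1, p3=4, p4=3, p5=4, p6=1) → (p0=3, p1=4, p2=1, p3=2, p4=2, p5=3, p6=1)
step 2: fire β:  (p0=3, p1=4, p2=1, p3=2, p4=2, p5=3, p6=1) → (p0=3, p1=6, p2=1, p3=4, p4=1, p5=2, p6=1)
step 3: fire α:  (p0=3, p1=6, p2=1, p3=4, p4=1, p5=2, p6=1) → (p0=0, p1=6, p2=1, p3=4, p4=2, p5=2, p6=2)
step 4: fire β:  (p0=0, p1=6, p2=1, p3=4, p4=2, p5=2, p6=2) → (p0=0, p1=8, p2=1, p3=6, p4=1, p5=1, p6=2)
step 5: fire β:  (p0=0, p1=8, p2=1, p3=6, p4=1, p5=1, p6=2) → (p0=0, p1=10, p2=1, p3=8, p4=0, p5=0, p6=2)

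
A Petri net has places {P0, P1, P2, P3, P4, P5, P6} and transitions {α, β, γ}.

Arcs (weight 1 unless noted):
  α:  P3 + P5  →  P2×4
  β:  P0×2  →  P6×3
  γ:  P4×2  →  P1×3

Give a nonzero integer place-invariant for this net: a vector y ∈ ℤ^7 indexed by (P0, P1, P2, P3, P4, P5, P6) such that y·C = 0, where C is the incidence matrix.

y = (P0:0, P1:0, P2:1, P3:4, P4:0, P5:0, P6:0)

Incidence matrix C (rows=places, cols=transitions):
        α    β    γ
   P0   0   -2    0
   P1   0    0    3
   P2   4    0    0
   P3  -1    0    0
   P4   0    0   -2
   P5  -1    0    0
   P6   0    3    0

Candidate y = [0, 0, 1, 4, 0, 0, 0]; check y·C column-wise:
  col α: 1·4 + 4·-1 + 0·-1 = 0
  col β: 0·-2 + 1·0 + 4·0 + 0·3 = 0
  col γ: 0·3 + 1·0 + 4·0 + 0·-2 = 0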